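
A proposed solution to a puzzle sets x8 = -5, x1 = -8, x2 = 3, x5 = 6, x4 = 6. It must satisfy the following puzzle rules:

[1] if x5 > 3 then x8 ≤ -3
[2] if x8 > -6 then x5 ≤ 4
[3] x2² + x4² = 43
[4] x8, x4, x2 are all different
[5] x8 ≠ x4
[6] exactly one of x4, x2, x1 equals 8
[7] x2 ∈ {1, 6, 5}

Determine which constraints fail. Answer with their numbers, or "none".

[1] x5 = 6 > 3, so we need x8 ≤ -3; x8 = -5 ≤ -3 — holds.
[2] x8 = -5 > -6, so we need x5 ≤ 4; but x5 = 6 > 4 — does not hold.
[3] x2² + x4² = 3² + 6² = 9 + 36 = 45, not 43 — does not hold.
[4] values -5, 6, 3 are pairwise distinct — holds.
[5] x8 = -5, x4 = 6; distinct — holds.
[6] x4=6, x2=3, x1=-8; 0 of them equal 8, not exactly one — does not hold.
[7] x2 = 3 is not in {1, 6, 5} — does not hold.

Constraints 2, 3, 6, and 7 do not hold.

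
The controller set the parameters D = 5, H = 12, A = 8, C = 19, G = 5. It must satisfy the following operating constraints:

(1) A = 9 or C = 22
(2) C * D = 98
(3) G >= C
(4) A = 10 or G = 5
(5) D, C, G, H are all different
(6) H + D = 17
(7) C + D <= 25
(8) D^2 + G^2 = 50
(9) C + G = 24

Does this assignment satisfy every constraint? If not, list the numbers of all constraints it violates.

(1) A = 8 ≠ 9 and C = 19 ≠ 22; both disjuncts false  fails
(2) C * D = 19 * 5 = 95, not 98  fails
(3) G = 5, C = 19; 5 < 19 (want ≥)  fails
(4) A = 8 ≠ 10, but G = 5 = 5 (second disjunct)  holds
(5) D = G = 5, not all different  fails
(6) H + D = 12 + 5 = 17  holds
(7) C + D = 19 + 5 = 24; 24 ≤ 25  holds
(8) D^2 + G^2 = 5^2 + 5^2 = 25 + 25 = 50  holds
(9) C + G = 19 + 5 = 24  holds

Constraints 1, 2, 3, and 5 are violated.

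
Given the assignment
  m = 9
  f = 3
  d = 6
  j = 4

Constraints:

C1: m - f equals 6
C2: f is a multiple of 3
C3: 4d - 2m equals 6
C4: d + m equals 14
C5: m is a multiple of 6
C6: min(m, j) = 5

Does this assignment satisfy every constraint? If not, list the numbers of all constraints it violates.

Violated: 4, 5, 6.

C1: m - f = 9 - 3 = 6  OK
C2: 3 / 3 = 1, so 3 divides 3  OK
C3: 4d - 2m = 4(6) - 2(9) = 6  OK
C4: d + m = 6 + 9 = 15, not 14  FAIL
C5: 9 = 6*1 + 3, so 6 does not divide 9  FAIL
C6: min(9, 4) = 4, not 5  FAIL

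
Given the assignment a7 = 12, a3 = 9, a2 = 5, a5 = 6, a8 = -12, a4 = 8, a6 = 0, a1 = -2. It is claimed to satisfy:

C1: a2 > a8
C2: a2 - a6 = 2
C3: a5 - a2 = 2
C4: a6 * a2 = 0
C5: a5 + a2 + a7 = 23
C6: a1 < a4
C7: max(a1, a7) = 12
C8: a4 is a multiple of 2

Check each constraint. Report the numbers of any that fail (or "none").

C1: a2 = 5, a8 = -12; 5 > -12  yes
C2: a2 - a6 = 5 - 0 = 5, not 2  no
C3: a5 - a2 = 6 - 5 = 1, not 2  no
C4: a6 * a2 = 0 * 5 = 0  yes
C5: a5 + a2 + a7 = 6 + 5 + 12 = 23  yes
C6: a1 = -2, a4 = 8; -2 < 8  yes
C7: max(-2, 12) = 12  yes
C8: 8 / 2 = 4, so 2 divides 8  yes

The assignment fails constraints 2, 3.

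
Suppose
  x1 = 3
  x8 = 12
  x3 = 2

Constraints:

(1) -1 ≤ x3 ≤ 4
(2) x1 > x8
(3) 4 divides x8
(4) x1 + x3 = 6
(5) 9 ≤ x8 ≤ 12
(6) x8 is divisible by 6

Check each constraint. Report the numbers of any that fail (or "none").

(1) x3 = 2 lies in [-1, 4]  ✓
(2) x1 = 3, x8 = 12; 3 ≤ 12 (want >)  ✗
(3) 12 / 4 = 3, so 4 divides 12  ✓
(4) x1 + x3 = 3 + 2 = 5, not 6  ✗
(5) x8 = 12 lies in [9, 12]  ✓
(6) 12 / 6 = 2, so 6 divides 12  ✓

Constraints 2, 4 do not hold.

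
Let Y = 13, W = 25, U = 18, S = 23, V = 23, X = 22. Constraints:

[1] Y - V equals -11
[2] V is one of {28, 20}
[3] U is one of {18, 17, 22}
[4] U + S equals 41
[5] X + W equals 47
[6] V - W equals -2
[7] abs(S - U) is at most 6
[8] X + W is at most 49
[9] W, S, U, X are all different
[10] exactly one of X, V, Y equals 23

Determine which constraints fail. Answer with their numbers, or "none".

[1] Y - V = 13 - 23 = -10, not -11  ✘
[2] V = 23 is not in {28, 20}  ✘
[3] U = 18 is in {18, 17, 22}  ✔
[4] U + S = 18 + 23 = 41  ✔
[5] X + W = 22 + 25 = 47  ✔
[6] V - W = 23 - 25 = -2  ✔
[7] abs(23 - 18) = 5; 5 ≤ 6  ✔
[8] X + W = 22 + 25 = 47; 47 ≤ 49  ✔
[9] values 25, 23, 18, 22 are pairwise distinct  ✔
[10] X=22, V=23, Y=13; 1 of them equals 23  ✔

No — constraints 1, 2 are not satisfied.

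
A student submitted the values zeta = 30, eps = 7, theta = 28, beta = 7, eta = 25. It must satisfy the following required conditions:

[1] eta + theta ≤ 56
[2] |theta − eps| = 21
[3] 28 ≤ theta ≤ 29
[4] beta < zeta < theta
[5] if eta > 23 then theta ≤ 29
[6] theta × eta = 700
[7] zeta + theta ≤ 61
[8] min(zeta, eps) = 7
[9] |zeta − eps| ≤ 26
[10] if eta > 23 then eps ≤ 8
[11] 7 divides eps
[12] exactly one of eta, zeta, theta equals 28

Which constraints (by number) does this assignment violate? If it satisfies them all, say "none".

[1] eta + theta = 25 + 28 = 53; 53 ≤ 56 — holds.
[2] |28 − 7| = 21 — holds.
[3] theta = 28 lies in [28, 29] — holds.
[4] values 7, 30, 28; zeta = 30 is not < theta = 28 — does not hold.
[5] eta = 25 > 23, so we need theta ≤ 29; theta = 28 ≤ 29 — holds.
[6] theta × eta = 28 × 25 = 700 — holds.
[7] zeta + theta = 30 + 28 = 58; 58 ≤ 61 — holds.
[8] min(30, 7) = 7 — holds.
[9] |30 − 7| = 23; 23 ≤ 26 — holds.
[10] eta = 25 > 23, so we need eps ≤ 8; eps = 7 ≤ 8 — holds.
[11] 7 / 7 = 1, so 7 divides 7 — holds.
[12] eta=25, zeta=30, theta=28; 1 of them equals 28 — holds.

The assignment fails constraint 4.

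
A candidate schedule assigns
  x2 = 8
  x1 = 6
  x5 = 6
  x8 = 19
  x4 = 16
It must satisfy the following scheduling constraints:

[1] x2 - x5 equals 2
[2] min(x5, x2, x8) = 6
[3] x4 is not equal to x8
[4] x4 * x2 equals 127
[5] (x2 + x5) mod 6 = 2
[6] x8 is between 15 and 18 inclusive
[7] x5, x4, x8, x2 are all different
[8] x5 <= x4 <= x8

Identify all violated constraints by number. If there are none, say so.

[1] x2 - x5 = 8 - 6 = 2  true
[2] min(6, 8, 19) = 6  true
[3] x4 = 16, x8 = 19; distinct  true
[4] x4 * x2 = 16 * 8 = 128, not 127  false
[5] x2 + x5 = 14; 14 mod 6 = 2  true
[6] x8 = 19 is outside [15, 18]  false
[7] values 6, 16, 19, 8 are pairwise distinct  true
[8] values 6 <= 16 <= 19  true

Constraints 4 and 6 do not hold.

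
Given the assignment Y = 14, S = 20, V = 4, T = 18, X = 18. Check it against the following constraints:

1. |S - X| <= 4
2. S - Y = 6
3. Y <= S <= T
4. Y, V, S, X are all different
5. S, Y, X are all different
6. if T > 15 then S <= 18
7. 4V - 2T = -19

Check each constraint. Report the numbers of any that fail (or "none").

1. |20 - 18| = 2; 2 ≤ 4  true
2. S - Y = 20 - 14 = 6  true
3. values 14, 20, 18; S = 20 is not <= T = 18  false
4. values 14, 4, 20, 18 are pairwise distinct  true
5. values 20, 14, 18 are pairwise distinct  true
6. T = 18 > 15, so we need S ≤ 18; but S = 20 > 18  false
7. 4V - 2T = 4(4) - 2(18) = -20, not -19  false

Violated: 3, 6, 7.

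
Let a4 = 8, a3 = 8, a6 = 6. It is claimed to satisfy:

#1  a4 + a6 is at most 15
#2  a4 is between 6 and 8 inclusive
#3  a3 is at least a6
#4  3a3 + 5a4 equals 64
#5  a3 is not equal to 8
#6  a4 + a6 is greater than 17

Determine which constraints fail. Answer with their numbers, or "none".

Constraints 5, 6 are violated.

#1 a4 + a6 = 8 + 6 = 14; 14 ≤ 15  ✓
#2 a4 = 8 lies in [6, 8]  ✓
#3 a3 = 8, a6 = 6; 8 ≥ 6  ✓
#4 3a3 + 5a4 = 3(8) + 5(8) = 64  ✓
#5 a3 = 8, but 8 is required to differ  ✗
#6 a4 + a6 = 8 + 6 = 14; 14 ≤ 17, bound 17 not met  ✗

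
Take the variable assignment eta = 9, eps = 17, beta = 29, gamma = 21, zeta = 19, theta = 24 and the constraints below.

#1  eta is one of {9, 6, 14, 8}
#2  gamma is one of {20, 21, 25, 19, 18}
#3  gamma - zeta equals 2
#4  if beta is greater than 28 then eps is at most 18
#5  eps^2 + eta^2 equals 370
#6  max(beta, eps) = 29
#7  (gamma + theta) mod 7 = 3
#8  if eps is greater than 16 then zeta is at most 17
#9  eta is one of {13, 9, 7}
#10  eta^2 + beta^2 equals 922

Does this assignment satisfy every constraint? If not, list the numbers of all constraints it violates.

#1 eta = 9 is in {9, 6, 14, 8} — OK.
#2 gamma = 21 is in {20, 21, 25, 19, 18} — OK.
#3 gamma - zeta = 21 - 19 = 2 — OK.
#4 beta = 29 > 28, so we need eps ≤ 18; eps = 17 ≤ 18 — OK.
#5 eps^2 + eta^2 = 17^2 + 9^2 = 289 + 81 = 370 — OK.
#6 max(29, 17) = 29 — OK.
#7 gamma + theta = 45; 45 mod 7 = 3 — OK.
#8 eps = 17 > 16, so we need zeta ≤ 17; but zeta = 19 > 17 — violated.
#9 eta = 9 is in {13, 9, 7} — OK.
#10 eta^2 + beta^2 = 9^2 + 29^2 = 81 + 841 = 922 — OK.

Violated: 8.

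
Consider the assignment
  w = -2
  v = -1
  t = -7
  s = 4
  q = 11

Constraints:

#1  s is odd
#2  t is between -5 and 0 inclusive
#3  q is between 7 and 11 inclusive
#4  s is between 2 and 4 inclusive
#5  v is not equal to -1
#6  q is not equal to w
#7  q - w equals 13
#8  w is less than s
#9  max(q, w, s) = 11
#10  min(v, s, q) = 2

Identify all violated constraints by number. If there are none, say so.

Constraints 1, 2, 5, 10 do not hold.

#1 s = 4 is even — does not hold.
#2 t = -7 is outside [-5, 0] — does not hold.
#3 q = 11 lies in [7, 11] — holds.
#4 s = 4 lies in [2, 4] — holds.
#5 v = -1, but -1 is required to differ — does not hold.
#6 q = 11, w = -2; distinct — holds.
#7 q - w = 11 - (-2) = 13 — holds.
#8 w = -2, s = 4; -2 < 4 — holds.
#9 max(11, -2, 4) = 11 — holds.
#10 min(-1, 4, 11) = -1, not 2 — does not hold.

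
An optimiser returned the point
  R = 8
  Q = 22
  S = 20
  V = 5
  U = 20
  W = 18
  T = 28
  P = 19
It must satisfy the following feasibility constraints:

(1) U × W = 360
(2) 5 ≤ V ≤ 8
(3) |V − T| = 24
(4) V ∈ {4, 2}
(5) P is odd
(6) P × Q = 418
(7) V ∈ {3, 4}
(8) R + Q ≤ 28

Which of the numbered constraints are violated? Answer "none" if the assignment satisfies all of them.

(1) U × W = 20 × 18 = 360  OK
(2) V = 5 lies in [5, 8]  OK
(3) |5 − 28| = 23, not 24  FAIL
(4) V = 5 is not in {4, 2}  FAIL
(5) P = 19 is odd  OK
(6) P × Q = 19 × 22 = 418  OK
(7) V = 5 is not in {3, 4}  FAIL
(8) R + Q = 8 + 22 = 30; 30 > 28, bound 28 not met  FAIL

Violated: 3, 4, 7, and 8.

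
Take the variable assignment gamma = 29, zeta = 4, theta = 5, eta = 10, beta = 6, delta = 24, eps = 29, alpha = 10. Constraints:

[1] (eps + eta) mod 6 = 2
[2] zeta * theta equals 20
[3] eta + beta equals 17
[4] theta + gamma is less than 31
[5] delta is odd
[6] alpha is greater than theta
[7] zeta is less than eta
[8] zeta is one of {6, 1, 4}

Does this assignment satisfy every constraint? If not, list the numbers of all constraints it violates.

Violated: 1, 3, 4, and 5.

[1] eps + eta = 39; 39 mod 6 = 3, not 2 — violated.
[2] zeta * theta = 4 * 5 = 20 — OK.
[3] eta + beta = 10 + 6 = 16, not 17 — violated.
[4] theta + gamma = 5 + 29 = 34; 34 ≥ 31, bound 31 not met — violated.
[5] delta = 24 is even — violated.
[6] alpha = 10, theta = 5; 10 > 5 — OK.
[7] zeta = 4, eta = 10; 4 < 10 — OK.
[8] zeta = 4 is in {6, 1, 4} — OK.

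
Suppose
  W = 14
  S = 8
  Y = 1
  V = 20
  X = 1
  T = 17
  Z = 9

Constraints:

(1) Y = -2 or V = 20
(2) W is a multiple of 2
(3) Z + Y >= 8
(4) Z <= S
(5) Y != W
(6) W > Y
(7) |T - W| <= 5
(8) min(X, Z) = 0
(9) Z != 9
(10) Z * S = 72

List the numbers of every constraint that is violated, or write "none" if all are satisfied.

Constraints 4, 8, and 9 are violated.

(1) Y = 1 ≠ -2, but V = 20 = 20 (second disjunct)  yes
(2) 14 / 2 = 7, so 2 divides 14  yes
(3) Z + Y = 9 + 1 = 10; 10 ≥ 8  yes
(4) Z = 9, S = 8; 9 > 8 (want ≤)  no
(5) Y = 1, W = 14; distinct  yes
(6) W = 14, Y = 1; 14 > 1  yes
(7) |17 - 14| = 3; 3 ≤ 5  yes
(8) min(1, 9) = 1, not 0  no
(9) Z = 9, but 9 is required to differ  no
(10) Z * S = 9 * 8 = 72  yes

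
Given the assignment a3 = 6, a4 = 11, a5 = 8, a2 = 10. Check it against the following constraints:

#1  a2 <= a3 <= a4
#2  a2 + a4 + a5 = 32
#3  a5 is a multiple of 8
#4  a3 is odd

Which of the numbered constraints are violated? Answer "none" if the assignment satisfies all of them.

Constraints 1, 2, 4 are violated.

#1 values 10, 6, 11; a2 = 10 is not <= a3 = 6  no
#2 a2 + a4 + a5 = 10 + 11 + 8 = 29, not 32  no
#3 8 / 8 = 1, so 8 divides 8  yes
#4 a3 = 6 is even  no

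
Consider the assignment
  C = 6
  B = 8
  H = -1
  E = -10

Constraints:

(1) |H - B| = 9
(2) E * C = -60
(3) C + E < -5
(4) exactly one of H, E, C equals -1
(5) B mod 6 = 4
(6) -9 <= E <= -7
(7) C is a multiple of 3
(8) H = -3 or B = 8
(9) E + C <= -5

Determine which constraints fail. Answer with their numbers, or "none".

Constraints 3, 5, 6, and 9 are violated.

(1) |-1 - 8| = 9  ✓
(2) E * C = -10 * 6 = -60  ✓
(3) C + E = 6 + (-10) = -4; -4 ≥ -5, bound -5 not met  ✗
(4) H=-1, E=-10, C=6; 1 of them equals -1  ✓
(5) 8 mod 6 = 2, not 4  ✗
(6) E = -10 is outside [-9, -7]  ✗
(7) 6 / 3 = 2, so 3 divides 6  ✓
(8) H = -1 ≠ -3, but B = 8 = 8 (second disjunct)  ✓
(9) E + C = -10 + 6 = -4; -4 > -5, bound -5 not met  ✗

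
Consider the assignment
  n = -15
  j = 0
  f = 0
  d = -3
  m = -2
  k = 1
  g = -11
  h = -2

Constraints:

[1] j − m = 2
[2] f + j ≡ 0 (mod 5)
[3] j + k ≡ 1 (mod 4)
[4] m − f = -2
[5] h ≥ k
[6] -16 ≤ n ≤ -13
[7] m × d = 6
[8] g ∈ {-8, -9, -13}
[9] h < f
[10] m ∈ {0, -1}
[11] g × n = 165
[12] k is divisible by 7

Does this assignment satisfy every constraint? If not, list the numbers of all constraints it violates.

No — constraints 5, 8, 10, and 12 are not satisfied.

[1] j − m = 0 − (-2) = 2  true
[2] f + j = 0; 0 mod 5 = 0  true
[3] j + k = 1; 1 mod 4 = 1  true
[4] m − f = -2 − 0 = -2  true
[5] h = -2, k = 1; -2 < 1 (want ≥)  false
[6] n = -15 lies in [-16, -13]  true
[7] m × d = -2 × (-3) = 6  true
[8] g = -11 is not in {-8, -9, -13}  false
[9] h = -2, f = 0; -2 < 0  true
[10] m = -2 is not in {0, -1}  false
[11] g × n = -11 × (-15) = 165  true
[12] 1 = 7×0 + 1, so 7 does not divide 1  false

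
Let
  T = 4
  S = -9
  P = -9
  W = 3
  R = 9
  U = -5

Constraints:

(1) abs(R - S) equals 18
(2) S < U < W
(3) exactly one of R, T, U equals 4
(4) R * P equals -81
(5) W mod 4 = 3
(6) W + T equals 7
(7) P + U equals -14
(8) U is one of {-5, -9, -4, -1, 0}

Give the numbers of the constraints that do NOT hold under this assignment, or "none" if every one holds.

(1) abs(9 - (-9)) = 18 — holds.
(2) values -9 < -5 < 3 — holds.
(3) R=9, T=4, U=-5; 1 of them equals 4 — holds.
(4) R * P = 9 * (-9) = -81 — holds.
(5) 3 mod 4 = 3 — holds.
(6) W + T = 3 + 4 = 7 — holds.
(7) P + U = -9 + (-5) = -14 — holds.
(8) U = -5 is in {-5, -9, -4, -1, 0} — holds.

The assignment satisfies every constraint.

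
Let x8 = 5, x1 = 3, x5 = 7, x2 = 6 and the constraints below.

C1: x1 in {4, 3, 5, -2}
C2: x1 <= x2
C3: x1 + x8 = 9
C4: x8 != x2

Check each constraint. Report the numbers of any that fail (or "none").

The assignment fails constraint 3.

C1: x1 = 3 is in {4, 3, 5, -2} — OK.
C2: x1 = 3, x2 = 6; 3 ≤ 6 — OK.
C3: x1 + x8 = 3 + 5 = 8, not 9 — violated.
C4: x8 = 5, x2 = 6; distinct — OK.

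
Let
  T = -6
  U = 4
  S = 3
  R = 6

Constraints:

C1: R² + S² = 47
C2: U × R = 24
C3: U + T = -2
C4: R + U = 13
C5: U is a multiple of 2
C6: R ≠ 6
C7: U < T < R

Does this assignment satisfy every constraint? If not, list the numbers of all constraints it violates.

C1: R² + S² = 6² + 3² = 36 + 9 = 45, not 47 — does not hold.
C2: U × R = 4 × 6 = 24 — holds.
C3: U + T = 4 + (-6) = -2 — holds.
C4: R + U = 6 + 4 = 10, not 13 — does not hold.
C5: 4 / 2 = 2, so 2 divides 4 — holds.
C6: R = 6, but 6 is required to differ — does not hold.
C7: values 4, -6, 6; U = 4 is not < T = -6 — does not hold.

Constraints 1, 4, 6, and 7 are violated.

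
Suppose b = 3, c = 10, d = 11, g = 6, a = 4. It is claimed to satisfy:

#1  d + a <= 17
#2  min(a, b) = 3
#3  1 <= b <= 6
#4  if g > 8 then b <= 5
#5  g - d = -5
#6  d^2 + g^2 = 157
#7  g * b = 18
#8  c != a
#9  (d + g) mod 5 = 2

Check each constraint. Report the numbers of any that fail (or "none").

None — every constraint holds.

#1 d + a = 11 + 4 = 15; 15 ≤ 17  OK
#2 min(4, 3) = 3  OK
#3 b = 3 lies in [1, 6]  OK
#4 g = 6, not > 8; antecedent false, conditional vacuously true  OK
#5 g - d = 6 - 11 = -5  OK
#6 d^2 + g^2 = 11^2 + 6^2 = 121 + 36 = 157  OK
#7 g * b = 6 * 3 = 18  OK
#8 c = 10, a = 4; distinct  OK
#9 d + g = 17; 17 mod 5 = 2  OK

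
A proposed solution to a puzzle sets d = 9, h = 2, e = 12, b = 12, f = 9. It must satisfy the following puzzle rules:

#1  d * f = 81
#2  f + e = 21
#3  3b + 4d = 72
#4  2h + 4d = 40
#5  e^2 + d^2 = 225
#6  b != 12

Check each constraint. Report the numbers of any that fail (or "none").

The assignment fails constraint 6.

#1 d * f = 9 * 9 = 81  ✔
#2 f + e = 9 + 12 = 21  ✔
#3 3b + 4d = 3(12) + 4(9) = 72  ✔
#4 2h + 4d = 2(2) + 4(9) = 40  ✔
#5 e^2 + d^2 = 12^2 + 9^2 = 144 + 81 = 225  ✔
#6 b = 12, but 12 is required to differ  ✘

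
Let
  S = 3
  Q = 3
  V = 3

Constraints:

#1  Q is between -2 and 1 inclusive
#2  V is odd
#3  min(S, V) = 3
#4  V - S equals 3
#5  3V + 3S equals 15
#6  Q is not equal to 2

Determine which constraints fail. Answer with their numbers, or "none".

Constraints 1, 4, and 5 do not hold.

#1 Q = 3 is outside [-2, 1]  FAIL
#2 V = 3 is odd  OK
#3 min(3, 3) = 3  OK
#4 V - S = 3 - 3 = 0, not 3  FAIL
#5 3V + 3S = 3(3) + 3(3) = 18, not 15  FAIL
#6 Q = 3, and 3 ≠ 2  OK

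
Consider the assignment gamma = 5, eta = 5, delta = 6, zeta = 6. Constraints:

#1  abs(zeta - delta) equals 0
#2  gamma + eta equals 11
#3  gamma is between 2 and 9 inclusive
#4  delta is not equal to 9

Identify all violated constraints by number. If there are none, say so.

#1 abs(6 - 6) = 0  holds
#2 gamma + eta = 5 + 5 = 10, not 11  fails
#3 gamma = 5 lies in [2, 9]  holds
#4 delta = 6, and 6 ≠ 9  holds

Constraint 2 is violated.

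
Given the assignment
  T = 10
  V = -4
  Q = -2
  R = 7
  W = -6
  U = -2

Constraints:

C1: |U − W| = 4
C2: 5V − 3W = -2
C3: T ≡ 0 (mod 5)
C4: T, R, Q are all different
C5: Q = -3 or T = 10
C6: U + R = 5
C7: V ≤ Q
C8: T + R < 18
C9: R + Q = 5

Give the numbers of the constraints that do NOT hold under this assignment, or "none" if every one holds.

C1: |-2 − (-6)| = 4 — holds.
C2: 5V − 3W = 5(-4) − 3(-6) = -2 — holds.
C3: 10 mod 5 = 0 — holds.
C4: values 10, 7, -2 are pairwise distinct — holds.
C5: Q = -2 ≠ -3, but T = 10 = 10 (second disjunct) — holds.
C6: U + R = -2 + 7 = 5 — holds.
C7: V = -4, Q = -2; -4 ≤ -2 — holds.
C8: T + R = 10 + 7 = 17; 17 < 18 — holds.
C9: R + Q = 7 + (-2) = 5 — holds.

No violations.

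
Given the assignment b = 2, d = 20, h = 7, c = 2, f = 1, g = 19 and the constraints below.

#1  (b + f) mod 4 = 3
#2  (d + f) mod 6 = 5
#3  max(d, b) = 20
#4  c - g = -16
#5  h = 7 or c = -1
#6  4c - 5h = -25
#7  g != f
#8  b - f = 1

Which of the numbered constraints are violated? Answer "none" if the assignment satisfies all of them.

#1 b + f = 3; 3 mod 4 = 3  true
#2 d + f = 21; 21 mod 6 = 3, not 5  false
#3 max(20, 2) = 20  true
#4 c - g = 2 - 19 = -17, not -16  false
#5 h = 7 = 7 (first disjunct)  true
#6 4c - 5h = 4(2) - 5(7) = -27, not -25  false
#7 g = 19, f = 1; distinct  true
#8 b - f = 2 - 1 = 1  true

No — constraints 2, 4, 6 are not satisfied.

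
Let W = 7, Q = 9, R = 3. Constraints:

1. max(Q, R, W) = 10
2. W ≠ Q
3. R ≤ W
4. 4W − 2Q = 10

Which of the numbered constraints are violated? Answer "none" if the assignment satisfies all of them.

No — constraint 1 is not satisfied.

1. max(9, 3, 7) = 9, not 10  false
2. W = 7, Q = 9; distinct  true
3. R = 3, W = 7; 3 ≤ 7  true
4. 4W − 2Q = 4(7) − 2(9) = 10  true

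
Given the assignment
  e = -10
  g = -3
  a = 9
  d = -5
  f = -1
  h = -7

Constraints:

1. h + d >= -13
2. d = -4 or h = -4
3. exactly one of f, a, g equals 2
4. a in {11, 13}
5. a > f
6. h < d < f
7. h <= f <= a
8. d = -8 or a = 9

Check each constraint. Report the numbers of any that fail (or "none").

No — constraints 2, 3, 4 are not satisfied.

1. h + d = -7 + (-5) = -12; -12 ≥ -13  OK
2. d = -5 ≠ -4 and h = -7 ≠ -4; both disjuncts false  FAIL
3. f=-1, a=9, g=-3; 0 of them equal 2, not exactly one  FAIL
4. a = 9 is not in {11, 13}  FAIL
5. a = 9, f = -1; 9 > -1  OK
6. values -7 < -5 < -1  OK
7. values -7 <= -1 <= 9  OK
8. d = -5 ≠ -8, but a = 9 = 9 (second disjunct)  OK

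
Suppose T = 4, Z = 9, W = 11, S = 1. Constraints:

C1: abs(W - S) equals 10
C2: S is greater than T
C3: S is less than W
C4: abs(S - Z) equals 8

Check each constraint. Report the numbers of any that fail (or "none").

Constraint 2 does not hold.

C1: abs(11 - 1) = 10  ✓
C2: S = 1, T = 4; 1 ≤ 4 (want >)  ✗
C3: S = 1, W = 11; 1 < 11  ✓
C4: abs(1 - 9) = 8  ✓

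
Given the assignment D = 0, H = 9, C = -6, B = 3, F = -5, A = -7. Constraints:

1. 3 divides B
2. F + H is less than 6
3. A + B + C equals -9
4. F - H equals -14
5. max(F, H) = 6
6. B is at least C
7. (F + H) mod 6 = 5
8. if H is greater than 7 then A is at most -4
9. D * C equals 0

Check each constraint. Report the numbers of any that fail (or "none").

1. 3 / 3 = 1, so 3 divides 3 — satisfied.
2. F + H = -5 + 9 = 4; 4 < 6 — satisfied.
3. A + B + C = -7 + 3 + (-6) = -10, not -9 — violated.
4. F - H = -5 - 9 = -14 — satisfied.
5. max(-5, 9) = 9, not 6 — violated.
6. B = 3, C = -6; 3 ≥ -6 — satisfied.
7. F + H = 4; 4 mod 6 = 4, not 5 — violated.
8. H = 9 > 7, so we need A ≤ -4; A = -7 ≤ -4 — satisfied.
9. D * C = 0 * (-6) = 0 — satisfied.

The assignment fails constraints 3, 5, 7.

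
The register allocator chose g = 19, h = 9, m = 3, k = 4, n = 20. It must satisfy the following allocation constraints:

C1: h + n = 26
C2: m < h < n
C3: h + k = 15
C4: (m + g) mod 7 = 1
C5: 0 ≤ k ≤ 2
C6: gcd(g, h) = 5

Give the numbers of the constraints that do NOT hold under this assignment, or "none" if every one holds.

Violated: 1, 3, 5, 6.

C1: h + n = 9 + 20 = 29, not 26 — fails.
C2: values 3 < 9 < 20 — holds.
C3: h + k = 9 + 4 = 13, not 15 — fails.
C4: m + g = 22; 22 mod 7 = 1 — holds.
C5: k = 4 is outside [0, 2] — fails.
C6: gcd(19, 9) = 1, not 5 — fails.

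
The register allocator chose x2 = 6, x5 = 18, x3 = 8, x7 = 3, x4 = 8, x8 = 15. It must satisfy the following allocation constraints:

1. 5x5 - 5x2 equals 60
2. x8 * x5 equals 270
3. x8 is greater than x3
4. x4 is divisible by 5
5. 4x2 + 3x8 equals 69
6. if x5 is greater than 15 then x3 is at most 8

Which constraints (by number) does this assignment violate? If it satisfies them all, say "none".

1. 5x5 - 5x2 = 5(18) - 5(6) = 60  ✓
2. x8 * x5 = 15 * 18 = 270  ✓
3. x8 = 15, x3 = 8; 15 > 8  ✓
4. 8 = 5*1 + 3, so 5 does not divide 8  ✗
5. 4x2 + 3x8 = 4(6) + 3(15) = 69  ✓
6. x5 = 18 > 15, so we need x3 ≤ 8; x3 = 8 ≤ 8  ✓

The assignment fails constraint 4.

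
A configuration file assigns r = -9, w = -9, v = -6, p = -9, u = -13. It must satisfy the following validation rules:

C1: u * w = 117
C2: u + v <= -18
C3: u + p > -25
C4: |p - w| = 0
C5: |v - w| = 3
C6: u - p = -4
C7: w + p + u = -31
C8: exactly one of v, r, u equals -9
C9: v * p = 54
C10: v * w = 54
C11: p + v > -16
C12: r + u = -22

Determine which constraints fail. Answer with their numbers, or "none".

C1: u * w = -13 * (-9) = 117 — holds.
C2: u + v = -13 + (-6) = -19; -19 ≤ -18 — holds.
C3: u + p = -13 + (-9) = -22; -22 > -25 — holds.
C4: |-9 - (-9)| = 0 — holds.
C5: |-6 - (-9)| = 3 — holds.
C6: u - p = -13 - (-9) = -4 — holds.
C7: w + p + u = -9 + (-9) + (-13) = -31 — holds.
C8: v=-6, r=-9, u=-13; 1 of them equals -9 — holds.
C9: v * p = -6 * (-9) = 54 — holds.
C10: v * w = -6 * (-9) = 54 — holds.
C11: p + v = -9 + (-6) = -15; -15 > -16 — holds.
C12: r + u = -9 + (-13) = -22 — holds.

All constraints are satisfied.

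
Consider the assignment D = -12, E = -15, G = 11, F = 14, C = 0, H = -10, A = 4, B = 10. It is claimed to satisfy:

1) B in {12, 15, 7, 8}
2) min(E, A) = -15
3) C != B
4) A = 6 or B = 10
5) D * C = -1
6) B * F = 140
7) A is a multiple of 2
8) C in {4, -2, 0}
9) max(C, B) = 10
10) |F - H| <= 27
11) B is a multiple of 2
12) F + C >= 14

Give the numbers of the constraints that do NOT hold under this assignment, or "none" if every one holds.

Constraints 1, 5 are violated.

1) B = 10 is not in {12, 15, 7, 8} — violated.
2) min(-15, 4) = -15 — satisfied.
3) C = 0, B = 10; distinct — satisfied.
4) A = 4 ≠ 6, but B = 10 = 10 (second disjunct) — satisfied.
5) D * C = -12 * 0 = 0, not -1 — violated.
6) B * F = 10 * 14 = 140 — satisfied.
7) 4 / 2 = 2, so 2 divides 4 — satisfied.
8) C = 0 is in {4, -2, 0} — satisfied.
9) max(0, 10) = 10 — satisfied.
10) |14 - (-10)| = 24; 24 ≤ 27 — satisfied.
11) 10 / 2 = 5, so 2 divides 10 — satisfied.
12) F + C = 14 + 0 = 14; 14 ≥ 14 — satisfied.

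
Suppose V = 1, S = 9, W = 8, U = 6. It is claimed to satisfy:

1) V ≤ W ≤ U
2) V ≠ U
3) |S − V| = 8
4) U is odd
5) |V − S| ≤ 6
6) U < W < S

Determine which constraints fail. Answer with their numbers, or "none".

The assignment fails constraints 1, 4, and 5.

1) values 1, 8, 6; W = 8 is not ≤ U = 6  ✗
2) V = 1, U = 6; distinct  ✓
3) |9 − 1| = 8  ✓
4) U = 6 is even  ✗
5) |1 − 9| = 8; 8 > 6, exceeds bound 6  ✗
6) values 6 < 8 < 9  ✓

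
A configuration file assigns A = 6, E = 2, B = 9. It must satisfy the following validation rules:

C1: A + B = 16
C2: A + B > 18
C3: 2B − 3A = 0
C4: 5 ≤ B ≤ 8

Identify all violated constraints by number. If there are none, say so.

C1: A + B = 6 + 9 = 15, not 16  ✘
C2: A + B = 6 + 9 = 15; 15 ≤ 18, bound 18 not met  ✘
C3: 2B − 3A = 2(9) − 3(6) = 0  ✔
C4: B = 9 is outside [5, 8]  ✘

Constraints 1, 2, 4 do not hold.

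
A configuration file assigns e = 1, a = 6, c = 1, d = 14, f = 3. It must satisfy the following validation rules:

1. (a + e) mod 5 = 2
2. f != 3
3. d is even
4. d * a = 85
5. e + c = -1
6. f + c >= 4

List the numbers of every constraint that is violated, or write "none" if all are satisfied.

1. a + e = 7; 7 mod 5 = 2 — OK.
2. f = 3, but 3 is required to differ — violated.
3. d = 14 is even — OK.
4. d * a = 14 * 6 = 84, not 85 — violated.
5. e + c = 1 + 1 = 2, not -1 — violated.
6. f + c = 3 + 1 = 4; 4 ≥ 4 — OK.

No — constraints 2, 4, and 5 are not satisfied.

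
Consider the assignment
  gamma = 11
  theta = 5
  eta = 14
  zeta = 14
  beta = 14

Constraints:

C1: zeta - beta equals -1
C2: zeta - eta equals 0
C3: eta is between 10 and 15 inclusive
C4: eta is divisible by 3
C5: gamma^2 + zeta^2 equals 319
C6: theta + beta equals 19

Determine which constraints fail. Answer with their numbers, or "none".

The assignment fails constraints 1, 4, 5.

C1: zeta - beta = 14 - 14 = 0, not -1 — violated.
C2: zeta - eta = 14 - 14 = 0 — satisfied.
C3: eta = 14 lies in [10, 15] — satisfied.
C4: 14 = 3*4 + 2, so 3 does not divide 14 — violated.
C5: gamma^2 + zeta^2 = 11^2 + 14^2 = 121 + 196 = 317, not 319 — violated.
C6: theta + beta = 5 + 14 = 19 — satisfied.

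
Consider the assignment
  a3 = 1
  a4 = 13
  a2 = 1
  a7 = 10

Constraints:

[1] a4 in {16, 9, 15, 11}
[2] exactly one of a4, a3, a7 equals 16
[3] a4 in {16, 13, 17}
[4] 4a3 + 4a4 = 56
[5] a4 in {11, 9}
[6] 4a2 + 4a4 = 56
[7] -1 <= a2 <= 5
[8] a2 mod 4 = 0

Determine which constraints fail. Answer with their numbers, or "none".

Constraints 1, 2, 5, 8 are violated.

[1] a4 = 13 is not in {16, 9, 15, 11} — violated.
[2] a4=13, a3=1, a7=10; 0 of them equal 16, not exactly one — violated.
[3] a4 = 13 is in {16, 13, 17} — satisfied.
[4] 4a3 + 4a4 = 4(1) + 4(13) = 56 — satisfied.
[5] a4 = 13 is not in {11, 9} — violated.
[6] 4a2 + 4a4 = 4(1) + 4(13) = 56 — satisfied.
[7] a2 = 1 lies in [-1, 5] — satisfied.
[8] 1 mod 4 = 1, not 0 — violated.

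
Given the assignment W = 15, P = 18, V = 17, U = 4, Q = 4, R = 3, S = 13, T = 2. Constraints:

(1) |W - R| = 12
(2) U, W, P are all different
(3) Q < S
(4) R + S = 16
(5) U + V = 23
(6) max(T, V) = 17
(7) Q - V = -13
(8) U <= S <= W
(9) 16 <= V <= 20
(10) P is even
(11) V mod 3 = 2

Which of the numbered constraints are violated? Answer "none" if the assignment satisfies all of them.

(1) |15 - 3| = 12  yes
(2) values 4, 15, 18 are pairwise distinct  yes
(3) Q = 4, S = 13; 4 < 13  yes
(4) R + S = 3 + 13 = 16  yes
(5) U + V = 4 + 17 = 21, not 23  no
(6) max(2, 17) = 17  yes
(7) Q - V = 4 - 17 = -13  yes
(8) values 4 <= 13 <= 15  yes
(9) V = 17 lies in [16, 20]  yes
(10) P = 18 is even  yes
(11) 17 mod 3 = 2  yes

The assignment fails constraint 5.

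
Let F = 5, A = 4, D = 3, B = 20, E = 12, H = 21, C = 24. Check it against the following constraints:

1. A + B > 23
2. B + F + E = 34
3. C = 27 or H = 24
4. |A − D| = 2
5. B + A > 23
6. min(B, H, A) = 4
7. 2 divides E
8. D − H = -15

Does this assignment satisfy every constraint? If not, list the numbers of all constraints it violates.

1. A + B = 4 + 20 = 24; 24 > 23 — satisfied.
2. B + F + E = 20 + 5 + 12 = 37, not 34 — violated.
3. C = 24 ≠ 27 and H = 21 ≠ 24; both disjuncts false — violated.
4. |4 − 3| = 1, not 2 — violated.
5. B + A = 20 + 4 = 24; 24 > 23 — satisfied.
6. min(20, 21, 4) = 4 — satisfied.
7. 12 / 2 = 6, so 2 divides 12 — satisfied.
8. D − H = 3 − 21 = -18, not -15 — violated.

No — constraints 2, 3, 4, 8 are not satisfied.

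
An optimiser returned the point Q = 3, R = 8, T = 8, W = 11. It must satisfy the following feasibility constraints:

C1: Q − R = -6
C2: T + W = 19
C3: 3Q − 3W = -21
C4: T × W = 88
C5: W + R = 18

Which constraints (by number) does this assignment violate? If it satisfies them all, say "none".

Violated: 1, 3, 5.

C1: Q − R = 3 − 8 = -5, not -6  ✘
C2: T + W = 8 + 11 = 19  ✔
C3: 3Q − 3W = 3(3) − 3(11) = -24, not -21  ✘
C4: T × W = 8 × 11 = 88  ✔
C5: W + R = 11 + 8 = 19, not 18  ✘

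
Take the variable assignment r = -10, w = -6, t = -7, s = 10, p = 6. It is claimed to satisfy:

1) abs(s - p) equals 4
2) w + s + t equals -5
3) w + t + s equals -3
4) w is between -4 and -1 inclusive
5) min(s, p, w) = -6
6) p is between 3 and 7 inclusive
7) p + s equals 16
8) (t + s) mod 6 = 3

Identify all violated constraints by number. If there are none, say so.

1) abs(10 - 6) = 4 — satisfied.
2) w + s + t = -6 + 10 + (-7) = -3, not -5 — violated.
3) w + t + s = -6 + (-7) + 10 = -3 — satisfied.
4) w = -6 is outside [-4, -1] — violated.
5) min(10, 6, -6) = -6 — satisfied.
6) p = 6 lies in [3, 7] — satisfied.
7) p + s = 6 + 10 = 16 — satisfied.
8) t + s = 3; 3 mod 6 = 3 — satisfied.

Constraints 2 and 4 do not hold.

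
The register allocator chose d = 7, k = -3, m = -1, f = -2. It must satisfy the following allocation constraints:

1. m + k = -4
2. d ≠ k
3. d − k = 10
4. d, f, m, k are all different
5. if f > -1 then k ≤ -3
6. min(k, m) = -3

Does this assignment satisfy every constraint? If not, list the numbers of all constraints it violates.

All constraints are satisfied.

1. m + k = -1 + (-3) = -4  ✓
2. d = 7, k = -3; distinct  ✓
3. d − k = 7 − (-3) = 10  ✓
4. values 7, -2, -1, -3 are pairwise distinct  ✓
5. f = -2, not > -1; antecedent false, conditional vacuously true  ✓
6. min(-3, -1) = -3  ✓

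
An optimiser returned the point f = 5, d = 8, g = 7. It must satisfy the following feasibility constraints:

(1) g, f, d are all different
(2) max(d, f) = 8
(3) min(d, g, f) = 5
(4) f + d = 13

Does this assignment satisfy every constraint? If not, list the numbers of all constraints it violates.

(1) values 7, 5, 8 are pairwise distinct  OK
(2) max(8, 5) = 8  OK
(3) min(8, 7, 5) = 5  OK
(4) f + d = 5 + 8 = 13  OK

The assignment satisfies every constraint.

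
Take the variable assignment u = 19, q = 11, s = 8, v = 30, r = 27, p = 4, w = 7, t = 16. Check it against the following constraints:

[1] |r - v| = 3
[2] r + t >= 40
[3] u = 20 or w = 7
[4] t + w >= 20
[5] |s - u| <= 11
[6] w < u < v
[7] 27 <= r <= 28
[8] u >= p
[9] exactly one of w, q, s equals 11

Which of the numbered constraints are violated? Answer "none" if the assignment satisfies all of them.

[1] |27 - 30| = 3 — satisfied.
[2] r + t = 27 + 16 = 43; 43 ≥ 40 — satisfied.
[3] u = 19 ≠ 20, but w = 7 = 7 (second disjunct) — satisfied.
[4] t + w = 16 + 7 = 23; 23 ≥ 20 — satisfied.
[5] |8 - 19| = 11; 11 ≤ 11 — satisfied.
[6] values 7 < 19 < 30 — satisfied.
[7] r = 27 lies in [27, 28] — satisfied.
[8] u = 19, p = 4; 19 ≥ 4 — satisfied.
[9] w=7, q=11, s=8; 1 of them equals 11 — satisfied.

No violations.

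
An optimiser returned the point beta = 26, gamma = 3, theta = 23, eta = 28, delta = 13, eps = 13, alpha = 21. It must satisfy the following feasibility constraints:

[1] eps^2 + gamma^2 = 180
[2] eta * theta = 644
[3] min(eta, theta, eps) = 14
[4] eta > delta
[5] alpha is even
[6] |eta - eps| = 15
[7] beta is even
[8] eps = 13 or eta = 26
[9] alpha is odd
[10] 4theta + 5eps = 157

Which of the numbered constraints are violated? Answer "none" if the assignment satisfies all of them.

The assignment fails constraints 1, 3, 5.

[1] eps^2 + gamma^2 = 13^2 + 3^2 = 169 + 9 = 178, not 180 — violated.
[2] eta * theta = 28 * 23 = 644 — satisfied.
[3] min(28, 23, 13) = 13, not 14 — violated.
[4] eta = 28, delta = 13; 28 > 13 — satisfied.
[5] alpha = 21 is odd — violated.
[6] |28 - 13| = 15 — satisfied.
[7] beta = 26 is even — satisfied.
[8] eps = 13 = 13 (first disjunct) — satisfied.
[9] alpha = 21 is odd — satisfied.
[10] 4theta + 5eps = 4(23) + 5(13) = 157 — satisfied.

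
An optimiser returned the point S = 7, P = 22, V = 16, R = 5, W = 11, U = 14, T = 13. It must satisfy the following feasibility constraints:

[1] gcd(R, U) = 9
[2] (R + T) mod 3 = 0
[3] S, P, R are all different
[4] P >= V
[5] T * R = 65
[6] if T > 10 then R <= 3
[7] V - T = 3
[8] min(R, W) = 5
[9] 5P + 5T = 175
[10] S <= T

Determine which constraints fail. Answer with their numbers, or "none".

[1] gcd(5, 14) = 1, not 9  FAIL
[2] R + T = 18; 18 mod 3 = 0  OK
[3] values 7, 22, 5 are pairwise distinct  OK
[4] P = 22, V = 16; 22 ≥ 16  OK
[5] T * R = 13 * 5 = 65  OK
[6] T = 13 > 10, so we need R ≤ 3; but R = 5 > 3  FAIL
[7] V - T = 16 - 13 = 3  OK
[8] min(5, 11) = 5  OK
[9] 5P + 5T = 5(22) + 5(13) = 175  OK
[10] S = 7, T = 13; 7 ≤ 13  OK

Constraints 1, 6 do not hold.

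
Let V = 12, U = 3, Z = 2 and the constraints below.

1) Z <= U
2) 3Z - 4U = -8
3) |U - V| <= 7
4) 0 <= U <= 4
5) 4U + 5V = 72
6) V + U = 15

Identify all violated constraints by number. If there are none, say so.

The assignment fails constraints 2 and 3.

1) Z = 2, U = 3; 2 ≤ 3  ✓
2) 3Z - 4U = 3(2) - 4(3) = -6, not -8  ✗
3) |3 - 12| = 9; 9 > 7, exceeds bound 7  ✗
4) U = 3 lies in [0, 4]  ✓
5) 4U + 5V = 4(3) + 5(12) = 72  ✓
6) V + U = 12 + 3 = 15  ✓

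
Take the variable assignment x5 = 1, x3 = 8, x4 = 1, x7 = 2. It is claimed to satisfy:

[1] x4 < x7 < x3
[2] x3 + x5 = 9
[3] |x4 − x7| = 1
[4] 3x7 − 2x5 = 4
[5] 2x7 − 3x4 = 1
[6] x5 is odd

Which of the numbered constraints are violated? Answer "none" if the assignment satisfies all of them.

[1] values 1 < 2 < 8 — holds.
[2] x3 + x5 = 8 + 1 = 9 — holds.
[3] |1 − 2| = 1 — holds.
[4] 3x7 − 2x5 = 3(2) − 2(1) = 4 — holds.
[5] 2x7 − 3x4 = 2(2) − 3(1) = 1 — holds.
[6] x5 = 1 is odd — holds.

No violations.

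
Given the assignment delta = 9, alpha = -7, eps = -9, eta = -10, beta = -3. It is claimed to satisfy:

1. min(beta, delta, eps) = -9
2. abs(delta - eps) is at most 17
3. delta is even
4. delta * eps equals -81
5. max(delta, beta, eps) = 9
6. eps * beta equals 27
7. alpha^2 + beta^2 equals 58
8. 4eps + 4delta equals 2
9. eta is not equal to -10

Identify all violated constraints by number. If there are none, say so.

Constraints 2, 3, 8, and 9 do not hold.

1. min(-3, 9, -9) = -9 — holds.
2. abs(9 - (-9)) = 18; 18 > 17, exceeds bound 17 — fails.
3. delta = 9 is odd — fails.
4. delta * eps = 9 * (-9) = -81 — holds.
5. max(9, -3, -9) = 9 — holds.
6. eps * beta = -9 * (-3) = 27 — holds.
7. alpha^2 + beta^2 = (-7)^2 + (-3)^2 = 49 + 9 = 58 — holds.
8. 4eps + 4delta = 4(-9) + 4(9) = 0, not 2 — fails.
9. eta = -10, but -10 is required to differ — fails.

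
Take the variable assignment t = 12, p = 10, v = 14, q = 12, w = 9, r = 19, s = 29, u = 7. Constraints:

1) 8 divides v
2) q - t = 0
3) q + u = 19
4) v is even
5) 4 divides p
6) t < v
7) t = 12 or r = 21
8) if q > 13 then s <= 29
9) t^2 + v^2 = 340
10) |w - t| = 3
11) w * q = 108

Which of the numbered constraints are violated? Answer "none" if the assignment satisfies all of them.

Violated: 1, 5.

1) 14 = 8*1 + 6, so 8 does not divide 14  false
2) q - t = 12 - 12 = 0  true
3) q + u = 12 + 7 = 19  true
4) v = 14 is even  true
5) 10 = 4*2 + 2, so 4 does not divide 10  false
6) t = 12, v = 14; 12 < 14  true
7) t = 12 = 12 (first disjunct)  true
8) q = 12, not > 13; antecedent false, conditional vacuously true  true
9) t^2 + v^2 = 12^2 + 14^2 = 144 + 196 = 340  true
10) |9 - 12| = 3  true
11) w * q = 9 * 12 = 108  true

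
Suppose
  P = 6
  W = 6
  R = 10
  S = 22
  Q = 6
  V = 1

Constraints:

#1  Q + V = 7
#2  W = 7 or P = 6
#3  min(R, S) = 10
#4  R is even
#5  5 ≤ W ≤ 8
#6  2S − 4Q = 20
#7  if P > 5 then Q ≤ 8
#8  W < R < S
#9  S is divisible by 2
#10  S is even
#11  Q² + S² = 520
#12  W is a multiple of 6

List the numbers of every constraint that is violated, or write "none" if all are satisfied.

The assignment satisfies every constraint.

#1 Q + V = 6 + 1 = 7  true
#2 W = 6 ≠ 7, but P = 6 = 6 (second disjunct)  true
#3 min(10, 22) = 10  true
#4 R = 10 is even  true
#5 W = 6 lies in [5, 8]  true
#6 2S − 4Q = 2(22) − 4(6) = 20  true
#7 P = 6 > 5, so we need Q ≤ 8; Q = 6 ≤ 8  true
#8 values 6 < 10 < 22  true
#9 22 / 2 = 11, so 2 divides 22  true
#10 S = 22 is even  true
#11 Q² + S² = 6² + 22² = 36 + 484 = 520  true
#12 6 / 6 = 1, so 6 divides 6  true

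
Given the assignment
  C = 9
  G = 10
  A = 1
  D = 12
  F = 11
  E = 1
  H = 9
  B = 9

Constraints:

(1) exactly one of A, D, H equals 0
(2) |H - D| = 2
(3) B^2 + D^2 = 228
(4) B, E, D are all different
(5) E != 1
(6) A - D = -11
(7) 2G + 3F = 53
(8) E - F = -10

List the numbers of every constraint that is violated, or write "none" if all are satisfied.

(1) A=1, D=12, H=9; 0 of them equal 0, not exactly one — does not hold.
(2) |9 - 12| = 3, not 2 — does not hold.
(3) B^2 + D^2 = 9^2 + 12^2 = 81 + 144 = 225, not 228 — does not hold.
(4) values 9, 1, 12 are pairwise distinct — holds.
(5) E = 1, but 1 is required to differ — does not hold.
(6) A - D = 1 - 12 = -11 — holds.
(7) 2G + 3F = 2(10) + 3(11) = 53 — holds.
(8) E - F = 1 - 11 = -10 — holds.

Constraints 1, 2, 3, and 5 do not hold.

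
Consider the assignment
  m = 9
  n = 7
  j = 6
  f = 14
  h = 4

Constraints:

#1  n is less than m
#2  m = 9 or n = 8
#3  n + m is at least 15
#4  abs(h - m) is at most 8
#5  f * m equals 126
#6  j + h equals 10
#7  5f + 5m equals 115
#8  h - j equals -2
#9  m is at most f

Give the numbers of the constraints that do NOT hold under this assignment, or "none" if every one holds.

All constraints are satisfied.

#1 n = 7, m = 9; 7 < 9 — satisfied.
#2 m = 9 = 9 (first disjunct) — satisfied.
#3 n + m = 7 + 9 = 16; 16 ≥ 15 — satisfied.
#4 abs(4 - 9) = 5; 5 ≤ 8 — satisfied.
#5 f * m = 14 * 9 = 126 — satisfied.
#6 j + h = 6 + 4 = 10 — satisfied.
#7 5f + 5m = 5(14) + 5(9) = 115 — satisfied.
#8 h - j = 4 - 6 = -2 — satisfied.
#9 m = 9, f = 14; 9 ≤ 14 — satisfied.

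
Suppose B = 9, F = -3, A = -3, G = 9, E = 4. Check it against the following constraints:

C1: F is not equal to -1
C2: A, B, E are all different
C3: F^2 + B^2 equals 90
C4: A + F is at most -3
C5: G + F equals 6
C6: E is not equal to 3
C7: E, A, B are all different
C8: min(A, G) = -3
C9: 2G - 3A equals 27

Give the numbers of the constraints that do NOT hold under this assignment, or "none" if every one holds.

The assignment satisfies every constraint.

C1: F = -3, and -3 ≠ -1  ✔
C2: values -3, 9, 4 are pairwise distinct  ✔
C3: F^2 + B^2 = (-3)^2 + 9^2 = 9 + 81 = 90  ✔
C4: A + F = -3 + (-3) = -6; -6 ≤ -3  ✔
C5: G + F = 9 + (-3) = 6  ✔
C6: E = 4, and 4 ≠ 3  ✔
C7: values 4, -3, 9 are pairwise distinct  ✔
C8: min(-3, 9) = -3  ✔
C9: 2G - 3A = 2(9) - 3(-3) = 27  ✔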